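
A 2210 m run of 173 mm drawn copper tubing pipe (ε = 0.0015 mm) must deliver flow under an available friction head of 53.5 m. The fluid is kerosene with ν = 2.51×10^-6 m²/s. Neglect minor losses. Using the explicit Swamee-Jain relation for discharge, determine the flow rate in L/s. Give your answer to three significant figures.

Swamee-Jain (Type II): Q = -0.965·√(gD⁵h_f/L)·ln[ε/(3.7D) + √(3.17ν²L/(gD³h_f))]
√(gD⁵h_f/L) = √(9.81·0.173⁵·53.5/2210) = 0.006066
ε/(3.7D) = 2.34×10^-6; √(3.17ν²L/(gD³h_f)) = 1.27×10^-4
Q = -0.965·0.006066·ln(1.298×10^-4) = 0.05239 m³/s
Check: V = 2.23 m/s, Re = 1.54×10^5, f = 0.01643, h_f = 53.1 m ≈ 53.5 m ✓

Q ≈ 52.4 L/s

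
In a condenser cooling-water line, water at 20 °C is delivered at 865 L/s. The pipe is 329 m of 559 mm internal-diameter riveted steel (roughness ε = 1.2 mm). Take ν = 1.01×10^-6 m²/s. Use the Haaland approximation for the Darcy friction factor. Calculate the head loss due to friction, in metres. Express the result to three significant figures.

h_f ≈ 8.94 m

V = 4Q/(πD²) = 4·0.865/(π·0.559²) = 3.525 m/s
Re = VD/ν = 3.525·0.559/1.01×10^-6 = 1.95×10^6 → turbulent
ε/D = 1.2/559 = 0.00215
Haaland: f = 0.02399
h_f = f(L/D)V²/(2g) = 0.02399·(329/0.559)·3.525²/(2·9.81) = 8.942 m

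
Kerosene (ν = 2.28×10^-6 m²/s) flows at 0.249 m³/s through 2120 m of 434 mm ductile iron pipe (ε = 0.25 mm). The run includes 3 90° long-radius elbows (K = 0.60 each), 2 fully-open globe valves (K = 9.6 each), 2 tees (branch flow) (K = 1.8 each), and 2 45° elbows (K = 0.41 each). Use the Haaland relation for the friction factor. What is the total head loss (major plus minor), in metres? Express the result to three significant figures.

V = 4Q/(πD²) = 1.683 m/s; V²/2g = 0.1444 m
Re = 3.20×10^5, ε/D = 5.76×10^-4 → f = 0.01843 (Haaland)
Major: h_f = f(L/D)·V²/2g = 0.01843·4885·0.1444 = 13.00 m
Minor: ΣK = 25.4; h_m = ΣK·V²/2g = 3.671 m
Total H_L = 13.00 + 3.671 = 16.67 m

H_L ≈ 16.7 m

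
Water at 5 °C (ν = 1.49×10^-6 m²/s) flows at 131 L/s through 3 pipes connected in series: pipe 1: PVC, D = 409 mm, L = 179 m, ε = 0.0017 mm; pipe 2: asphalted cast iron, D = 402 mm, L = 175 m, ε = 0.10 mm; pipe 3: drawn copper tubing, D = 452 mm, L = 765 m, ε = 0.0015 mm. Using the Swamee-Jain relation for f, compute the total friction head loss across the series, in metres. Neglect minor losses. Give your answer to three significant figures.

H ≈ 1.58 m

Pipe 1: V = 0.9971 m/s, Re = 2.74×10^5, ε/D = 4.16×10^-6, f = 0.01467, h_1 = f(L/D)V²/2g = 0.3254 m
Pipe 2: V = 1.032 m/s, Re = 2.78×10^5, ε/D = 2.49×10^-4, f = 0.01682, h_2 = f(L/D)V²/2g = 0.3975 m
Pipe 3: V = 0.8164 m/s, Re = 2.48×10^5, ε/D = 3.32×10^-6, f = 0.01494, h_3 = f(L/D)V²/2g = 0.8590 m
Series → Q common, losses add: H = Σh = 1.582 m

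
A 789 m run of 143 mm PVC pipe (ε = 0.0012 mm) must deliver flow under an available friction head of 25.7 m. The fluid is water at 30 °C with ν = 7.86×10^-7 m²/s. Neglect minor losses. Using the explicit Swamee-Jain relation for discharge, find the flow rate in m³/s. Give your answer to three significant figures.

Swamee-Jain (Type II): Q = -0.965·√(gD⁵h_f/L)·ln[ε/(3.7D) + √(3.17ν²L/(gD³h_f))]
√(gD⁵h_f/L) = √(9.81·0.143⁵·25.7/789) = 0.004371
ε/(3.7D) = 2.27×10^-6; √(3.17ν²L/(gD³h_f)) = 4.58×10^-5
Q = -0.965·0.004371·ln(4.805×10^-5) = 0.04194 m³/s
Check: V = 2.61 m/s, Re = 4.75×10^5, f = 0.01334, h_f = 25.6 m ≈ 25.7 m ✓

Q ≈ 0.0419 m³/s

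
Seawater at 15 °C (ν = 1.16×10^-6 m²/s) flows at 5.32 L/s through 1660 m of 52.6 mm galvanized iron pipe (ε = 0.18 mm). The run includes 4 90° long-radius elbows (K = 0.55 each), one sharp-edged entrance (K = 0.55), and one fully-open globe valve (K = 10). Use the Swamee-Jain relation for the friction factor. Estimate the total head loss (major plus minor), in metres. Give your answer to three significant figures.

H_L ≈ 279 m

V = 4Q/(πD²) = 2.448 m/s; V²/2g = 0.3055 m
Re = 1.11×10^5, ε/D = 0.00342 → f = 0.02848 (Swamee-Jain)
Major: h_f = f(L/D)·V²/2g = 0.02848·31559·0.3055 = 274.6 m
Minor: ΣK = 12.8; h_m = ΣK·V²/2g = 3.895 m
Total H_L = 274.6 + 3.895 = 278.5 m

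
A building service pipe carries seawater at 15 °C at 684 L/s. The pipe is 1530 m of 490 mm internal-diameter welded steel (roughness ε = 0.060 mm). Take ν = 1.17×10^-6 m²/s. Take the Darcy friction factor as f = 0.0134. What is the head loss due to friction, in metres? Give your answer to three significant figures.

V = 4Q/(πD²) = 4·0.684/(π·0.490²) = 3.627 m/s
h_f = f(L/D)V²/(2g) = 0.01340·(1530/0.490)·3.627²/(2·9.81) = 28.06 m

h_f ≈ 28.1 m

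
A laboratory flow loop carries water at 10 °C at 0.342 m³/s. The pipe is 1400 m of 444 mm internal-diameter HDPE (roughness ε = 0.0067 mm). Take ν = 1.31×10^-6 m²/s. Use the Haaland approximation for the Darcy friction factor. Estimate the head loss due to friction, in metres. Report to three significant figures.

h_f ≈ 9.72 m

V = 4Q/(πD²) = 4·0.342/(π·0.444²) = 2.209 m/s
Re = VD/ν = 2.209·0.444/1.31×10^-6 = 7.49×10^5 → turbulent
ε/D = 0.0067/444 = 1.51×10^-5
Haaland: f = 0.01240
h_f = f(L/D)V²/(2g) = 0.01240·(1400/0.444)·2.209²/(2·9.81) = 9.724 m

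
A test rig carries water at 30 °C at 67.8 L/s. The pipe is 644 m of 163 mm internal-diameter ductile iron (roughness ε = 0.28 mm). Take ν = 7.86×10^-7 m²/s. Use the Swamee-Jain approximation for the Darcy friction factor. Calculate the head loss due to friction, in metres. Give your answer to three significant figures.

h_f ≈ 48.7 m

V = 4Q/(πD²) = 4·0.0678/(π·0.163²) = 3.249 m/s
Re = VD/ν = 3.249·0.163/7.86×10^-7 = 6.74×10^5 → turbulent
ε/D = 0.28/163 = 0.00172
Swamee-Jain: f = 0.02290
h_f = f(L/D)V²/(2g) = 0.02290·(644/0.163)·3.249²/(2·9.81) = 48.69 m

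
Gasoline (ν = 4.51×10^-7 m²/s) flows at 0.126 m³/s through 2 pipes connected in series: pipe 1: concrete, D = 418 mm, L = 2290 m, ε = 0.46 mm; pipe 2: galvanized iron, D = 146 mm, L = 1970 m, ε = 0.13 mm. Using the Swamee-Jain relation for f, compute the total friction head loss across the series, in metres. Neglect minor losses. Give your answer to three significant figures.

H ≈ 756 m

Pipe 1: V = 0.9182 m/s, Re = 8.51×10^5, ε/D = 0.00110, f = 0.02053, h_1 = f(L/D)V²/2g = 4.833 m
Pipe 2: V = 7.526 m/s, Re = 2.44×10^6, ε/D = 8.90×10^-4, f = 0.01928, h_2 = f(L/D)V²/2g = 751.2 m
Series → Q common, losses add: H = Σh = 756.1 m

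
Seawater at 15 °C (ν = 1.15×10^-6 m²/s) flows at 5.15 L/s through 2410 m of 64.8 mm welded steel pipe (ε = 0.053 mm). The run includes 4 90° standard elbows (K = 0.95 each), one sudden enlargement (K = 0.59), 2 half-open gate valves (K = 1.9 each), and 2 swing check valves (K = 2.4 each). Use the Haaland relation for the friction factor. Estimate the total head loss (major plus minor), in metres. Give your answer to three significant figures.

V = 4Q/(πD²) = 1.562 m/s; V²/2g = 0.1243 m
Re = 8.80×10^4, ε/D = 8.18×10^-4 → f = 0.02160 (Haaland)
Major: h_f = f(L/D)·V²/2g = 0.02160·37191·0.1243 = 99.86 m
Minor: ΣK = 13.0; h_m = ΣK·V²/2g = 1.615 m
Total H_L = 99.86 + 1.615 = 101.5 m

H_L ≈ 101 m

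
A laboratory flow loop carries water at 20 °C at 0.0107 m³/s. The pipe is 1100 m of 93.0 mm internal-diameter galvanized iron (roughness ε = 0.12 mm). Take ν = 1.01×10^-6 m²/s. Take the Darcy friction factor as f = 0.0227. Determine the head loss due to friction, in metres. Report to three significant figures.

V = 4Q/(πD²) = 4·0.0107/(π·0.0930²) = 1.575 m/s
h_f = f(L/D)V²/(2g) = 0.02270·(1100/0.0930)·1.575²/(2·9.81) = 33.95 m

h_f ≈ 34.0 m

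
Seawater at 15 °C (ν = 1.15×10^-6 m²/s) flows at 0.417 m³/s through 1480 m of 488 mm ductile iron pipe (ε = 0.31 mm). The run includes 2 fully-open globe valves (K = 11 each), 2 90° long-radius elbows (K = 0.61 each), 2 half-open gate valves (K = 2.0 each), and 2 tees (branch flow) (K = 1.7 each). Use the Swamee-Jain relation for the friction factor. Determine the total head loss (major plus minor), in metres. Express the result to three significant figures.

V = 4Q/(πD²) = 2.229 m/s; V²/2g = 0.2533 m
Re = 9.46×10^5, ε/D = 6.35×10^-4 → f = 0.01818 (Swamee-Jain)
Major: h_f = f(L/D)·V²/2g = 0.01818·3033·0.2533 = 13.97 m
Minor: ΣK = 30.6; h_m = ΣK·V²/2g = 7.757 m
Total H_L = 13.97 + 7.757 = 21.73 m

H_L ≈ 21.7 m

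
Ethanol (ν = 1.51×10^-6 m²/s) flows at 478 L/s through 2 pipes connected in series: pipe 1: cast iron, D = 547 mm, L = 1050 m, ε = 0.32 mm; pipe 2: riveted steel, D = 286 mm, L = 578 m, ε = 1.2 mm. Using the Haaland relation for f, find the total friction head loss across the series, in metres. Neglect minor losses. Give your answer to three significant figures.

Pipe 1: V = 2.034 m/s, Re = 7.37×10^5, ε/D = 5.85×10^-4, f = 0.01786, h_1 = f(L/D)V²/2g = 7.231 m
Pipe 2: V = 7.441 m/s, Re = 1.41×10^6, ε/D = 0.00420, f = 0.02894, h_2 = f(L/D)V²/2g = 165.1 m
Series → Q common, losses add: H = Σh = 172.3 m

H ≈ 172 m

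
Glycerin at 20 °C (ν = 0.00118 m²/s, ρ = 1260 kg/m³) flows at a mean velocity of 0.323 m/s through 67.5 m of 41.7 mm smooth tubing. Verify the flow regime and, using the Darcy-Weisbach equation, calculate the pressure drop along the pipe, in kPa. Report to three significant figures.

Re = VD/ν = 0.323·0.04170/0.00118 = 11.4 → laminar (Re < 2300)
f = 64/Re = 5.607
h_f = f(L/D)V²/(2g) = 5.607·(67.5/0.04170)·0.323²/(2·9.81) = 48.26 m
Δp = ρg·h_f = 1260·9.81·48.26 = 596.5 kPa

Δp ≈ 597 kPa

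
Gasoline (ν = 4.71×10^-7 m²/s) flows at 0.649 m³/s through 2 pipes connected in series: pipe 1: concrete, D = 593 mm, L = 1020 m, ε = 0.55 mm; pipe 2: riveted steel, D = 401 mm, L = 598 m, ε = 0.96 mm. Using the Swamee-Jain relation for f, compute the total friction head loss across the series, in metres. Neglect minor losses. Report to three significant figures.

H ≈ 58.9 m

Pipe 1: V = 2.350 m/s, Re = 2.96×10^6, ε/D = 9.27×10^-4, f = 0.01944, h_1 = f(L/D)V²/2g = 9.410 m
Pipe 2: V = 5.139 m/s, Re = 4.38×10^6, ε/D = 0.00239, f = 0.02464, h_2 = f(L/D)V²/2g = 49.47 m
Series → Q common, losses add: H = Σh = 58.88 m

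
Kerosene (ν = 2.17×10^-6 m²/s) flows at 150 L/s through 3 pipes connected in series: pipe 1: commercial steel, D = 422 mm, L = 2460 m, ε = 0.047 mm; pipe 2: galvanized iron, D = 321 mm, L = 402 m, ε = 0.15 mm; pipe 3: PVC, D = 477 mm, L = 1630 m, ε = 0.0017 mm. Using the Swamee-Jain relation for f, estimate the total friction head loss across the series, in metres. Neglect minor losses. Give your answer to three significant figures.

Pipe 1: V = 1.072 m/s, Re = 2.09×10^5, ε/D = 1.11×10^-4, f = 0.01637, h_1 = f(L/D)V²/2g = 5.596 m
Pipe 2: V = 1.853 m/s, Re = 2.74×10^5, ε/D = 4.67×10^-4, f = 0.01826, h_2 = f(L/D)V²/2g = 4.004 m
Pipe 3: V = 0.8394 m/s, Re = 1.85×10^5, ε/D = 3.56×10^-6, f = 0.01581, h_3 = f(L/D)V²/2g = 1.940 m
Series → Q common, losses add: H = Σh = 11.54 m

H ≈ 11.5 m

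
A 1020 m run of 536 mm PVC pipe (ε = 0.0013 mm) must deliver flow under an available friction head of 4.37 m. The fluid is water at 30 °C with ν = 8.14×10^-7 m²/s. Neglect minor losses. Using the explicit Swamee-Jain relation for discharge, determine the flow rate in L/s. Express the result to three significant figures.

Swamee-Jain (Type II): Q = -0.965·√(gD⁵h_f/L)·ln[ε/(3.7D) + √(3.17ν²L/(gD³h_f))]
√(gD⁵h_f/L) = √(9.81·0.536⁵·4.37/1020) = 0.04312
ε/(3.7D) = 6.56×10^-7; √(3.17ν²L/(gD³h_f)) = 1.80×10^-5
Q = -0.965·0.04312·ln(1.867×10^-5) = 0.4531 m³/s
Check: V = 2.01 m/s, Re = 1.32×10^6, f = 0.01115, h_f = 4.36 m ≈ 4.37 m ✓

Q ≈ 453 L/s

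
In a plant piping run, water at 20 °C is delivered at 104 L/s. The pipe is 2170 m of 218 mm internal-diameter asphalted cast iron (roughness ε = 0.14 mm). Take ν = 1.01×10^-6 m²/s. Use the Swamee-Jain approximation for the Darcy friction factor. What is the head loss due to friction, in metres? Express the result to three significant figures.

V = 4Q/(πD²) = 4·0.104/(π·0.218²) = 2.786 m/s
Re = VD/ν = 2.786·0.218/1.01×10^-6 = 6.01×10^5 → turbulent
ε/D = 0.14/218 = 6.42×10^-4
Swamee-Jain: f = 0.01848
h_f = f(L/D)V²/(2g) = 0.01848·(2170/0.218)·2.786²/(2·9.81) = 72.77 m

h_f ≈ 72.8 m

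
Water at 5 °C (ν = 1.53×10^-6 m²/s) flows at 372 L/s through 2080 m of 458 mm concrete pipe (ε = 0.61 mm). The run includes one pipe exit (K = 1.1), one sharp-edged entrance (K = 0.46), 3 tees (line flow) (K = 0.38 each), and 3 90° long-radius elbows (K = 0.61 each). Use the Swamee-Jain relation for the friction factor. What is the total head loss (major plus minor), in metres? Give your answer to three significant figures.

V = 4Q/(πD²) = 2.258 m/s; V²/2g = 0.2599 m
Re = 6.76×10^5, ε/D = 0.00133 → f = 0.02155 (Swamee-Jain)
Major: h_f = f(L/D)·V²/2g = 0.02155·4541·0.2599 = 25.43 m
Minor: ΣK = 4.53; h_m = ΣK·V²/2g = 1.177 m
Total H_L = 25.43 + 1.177 = 26.61 m

H_L ≈ 26.6 m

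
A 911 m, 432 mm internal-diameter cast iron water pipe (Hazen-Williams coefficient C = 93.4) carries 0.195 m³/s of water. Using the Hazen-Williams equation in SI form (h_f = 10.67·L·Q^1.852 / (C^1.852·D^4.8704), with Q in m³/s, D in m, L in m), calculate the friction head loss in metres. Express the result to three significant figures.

h_f = 10.67·911·0.195^1.852 / (93.4^1.852·0.432^4.8704) = 6.296 m

h_f ≈ 6.30 m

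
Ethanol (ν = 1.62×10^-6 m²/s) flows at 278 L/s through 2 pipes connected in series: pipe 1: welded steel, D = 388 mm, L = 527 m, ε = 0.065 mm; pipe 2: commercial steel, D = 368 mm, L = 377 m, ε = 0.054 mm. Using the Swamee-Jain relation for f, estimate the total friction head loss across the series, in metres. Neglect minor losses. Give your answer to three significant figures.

Pipe 1: V = 2.351 m/s, Re = 5.63×10^5, ε/D = 1.68×10^-4, f = 0.01503, h_1 = f(L/D)V²/2g = 5.754 m
Pipe 2: V = 2.614 m/s, Re = 5.94×10^5, ε/D = 1.47×10^-4, f = 0.01474, h_2 = f(L/D)V²/2g = 5.258 m
Series → Q common, losses add: H = Σh = 11.01 m

H ≈ 11.0 m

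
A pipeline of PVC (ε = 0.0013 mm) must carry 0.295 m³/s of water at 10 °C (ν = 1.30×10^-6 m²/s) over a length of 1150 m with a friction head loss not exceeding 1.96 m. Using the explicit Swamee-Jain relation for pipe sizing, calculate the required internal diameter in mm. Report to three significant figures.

D ≈ 568 mm

Swamee-Jain (Type III): D = 0.66·[ε^1.25·(LQ²/(gh_f))^4.75 + ν·Q^9.4·(L/(gh_f))^5.2]^0.04
LQ²/(gh_f) = 5.205; L/(gh_f) = 59.81
Term 1 = ε^1.25·(…)^4.75 = 1.11×10^-4; Term 2 = ν·Q^9.4·(…)^5.2 = 0.0234
D = 0.66·(1.11×10^-4 + 0.0234)^0.04 = 0.5681 m = 568 mm
Check: V = 1.16 m/s, Re = 5.09×10^5, f = 0.01309, h_f = 1.83 m ≈ 1.96 m ✓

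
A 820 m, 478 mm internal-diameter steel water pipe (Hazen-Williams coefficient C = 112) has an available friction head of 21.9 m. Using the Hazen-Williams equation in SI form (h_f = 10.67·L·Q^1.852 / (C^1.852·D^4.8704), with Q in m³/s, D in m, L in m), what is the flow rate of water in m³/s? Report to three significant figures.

Rearranging: Q = [h_f·C^1.852·D^4.8704 / (10.67·L)]^(1/1.852)
Q = [21.9·112^1.852·0.478^4.8704 / (10.67·820)]^0.540 = 0.6331 m³/s

Q ≈ 0.633 m³/s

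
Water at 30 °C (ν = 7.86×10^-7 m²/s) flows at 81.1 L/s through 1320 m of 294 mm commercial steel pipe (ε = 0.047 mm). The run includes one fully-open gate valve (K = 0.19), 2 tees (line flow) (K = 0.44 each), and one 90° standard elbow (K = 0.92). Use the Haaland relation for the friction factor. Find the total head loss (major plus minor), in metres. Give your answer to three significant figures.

H_L ≈ 5.06 m

V = 4Q/(πD²) = 1.195 m/s; V²/2g = 0.07274 m
Re = 4.47×10^5, ε/D = 1.60×10^-4 → f = 0.01506 (Haaland)
Major: h_f = f(L/D)·V²/2g = 0.01506·4490·0.07274 = 4.919 m
Minor: ΣK = 1.99; h_m = ΣK·V²/2g = 0.1448 m
Total H_L = 4.919 + 0.1448 = 5.064 m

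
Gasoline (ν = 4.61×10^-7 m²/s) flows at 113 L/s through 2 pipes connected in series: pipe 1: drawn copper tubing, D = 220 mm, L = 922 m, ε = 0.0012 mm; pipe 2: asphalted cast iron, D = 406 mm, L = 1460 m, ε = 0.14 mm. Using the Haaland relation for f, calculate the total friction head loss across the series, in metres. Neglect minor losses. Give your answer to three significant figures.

H ≈ 23.1 m

Pipe 1: V = 2.973 m/s, Re = 1.42×10^6, ε/D = 5.45×10^-6, f = 0.01105, h_1 = f(L/D)V²/2g = 20.87 m
Pipe 2: V = 0.8728 m/s, Re = 7.69×10^5, ε/D = 3.45×10^-4, f = 0.01615, h_2 = f(L/D)V²/2g = 2.256 m
Series → Q common, losses add: H = Σh = 23.12 m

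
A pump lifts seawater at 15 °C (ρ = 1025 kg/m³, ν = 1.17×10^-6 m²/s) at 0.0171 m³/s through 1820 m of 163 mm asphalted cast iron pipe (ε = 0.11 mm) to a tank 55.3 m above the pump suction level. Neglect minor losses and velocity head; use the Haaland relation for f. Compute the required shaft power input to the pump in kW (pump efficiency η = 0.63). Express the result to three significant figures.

P_shaft ≈ 17.2 kW

V = 4Q/(πD²) = 0.8195 m/s; Re = 1.14×10^5; ε/D = 6.75×10^-4; f = 0.02048
h_f = f(L/D)V²/2g = 7.826 m
Total head H = z + h_f = 55.3 + 7.826 = 63.13 m
P_hyd = ρgQH = 1025·9.81·0.0171·63.13 = 10.85 kW
P_shaft = P_hyd/η = 10.85/0.63 = 17.23 kW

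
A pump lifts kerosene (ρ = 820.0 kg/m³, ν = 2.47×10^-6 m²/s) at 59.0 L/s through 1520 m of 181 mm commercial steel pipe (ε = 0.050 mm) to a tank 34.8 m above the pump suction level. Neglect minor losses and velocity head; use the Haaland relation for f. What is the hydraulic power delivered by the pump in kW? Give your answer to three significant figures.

V = 4Q/(πD²) = 2.293 m/s; Re = 1.68×10^5; ε/D = 2.76×10^-4; f = 0.01773
h_f = f(L/D)V²/2g = 39.91 m
Total head H = z + h_f = 34.8 + 39.91 = 74.71 m
P_hyd = ρgQH = 820.0·9.81·0.0590·74.71 = 35.46 kW

P_hyd ≈ 35.5 kW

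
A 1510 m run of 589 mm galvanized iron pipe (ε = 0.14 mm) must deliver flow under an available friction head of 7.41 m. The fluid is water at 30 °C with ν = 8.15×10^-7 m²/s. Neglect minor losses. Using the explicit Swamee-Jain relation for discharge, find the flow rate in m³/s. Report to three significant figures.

Q ≈ 0.533 m³/s

Swamee-Jain (Type II): Q = -0.965·√(gD⁵h_f/L)·ln[ε/(3.7D) + √(3.17ν²L/(gD³h_f))]
√(gD⁵h_f/L) = √(9.81·0.589⁵·7.41/1510) = 0.05842
ε/(3.7D) = 6.42×10^-5; √(3.17ν²L/(gD³h_f)) = 1.46×10^-5
Q = -0.965·0.05842·ln(7.887×10^-5) = 0.5326 m³/s
Check: V = 1.95 m/s, Re = 1.41×10^6, f = 0.01493, h_f = 7.46 m ≈ 7.41 m ✓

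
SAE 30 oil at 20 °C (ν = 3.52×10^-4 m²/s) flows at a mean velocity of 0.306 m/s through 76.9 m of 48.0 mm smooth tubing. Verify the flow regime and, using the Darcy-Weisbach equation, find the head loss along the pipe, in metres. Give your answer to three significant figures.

Re = VD/ν = 0.306·0.04800/3.52×10^-4 = 41.7 → laminar (Re < 2300)
f = 64/Re = 1.534
h_f = f(L/D)V²/(2g) = 1.534·(76.9/0.04800)·0.306²/(2·9.81) = 11.73 m

h_f ≈ 11.7 m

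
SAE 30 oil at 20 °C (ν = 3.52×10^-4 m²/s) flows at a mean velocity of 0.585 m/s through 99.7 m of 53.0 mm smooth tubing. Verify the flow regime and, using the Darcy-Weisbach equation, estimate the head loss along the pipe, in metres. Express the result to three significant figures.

h_f ≈ 23.8 m

Re = VD/ν = 0.585·0.05300/3.52×10^-4 = 88.1 → laminar (Re < 2300)
f = 64/Re = 0.7266
h_f = f(L/D)V²/(2g) = 0.7266·(99.7/0.05300)·0.585²/(2·9.81) = 23.84 m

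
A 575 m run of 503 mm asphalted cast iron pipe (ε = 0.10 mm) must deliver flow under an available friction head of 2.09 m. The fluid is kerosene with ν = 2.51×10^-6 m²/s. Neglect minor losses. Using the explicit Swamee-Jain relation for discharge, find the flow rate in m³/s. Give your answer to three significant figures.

Q ≈ 0.295 m³/s

Swamee-Jain (Type II): Q = -0.965·√(gD⁵h_f/L)·ln[ε/(3.7D) + √(3.17ν²L/(gD³h_f))]
√(gD⁵h_f/L) = √(9.81·0.503⁵·2.09/575) = 0.03388
ε/(3.7D) = 5.37×10^-5; √(3.17ν²L/(gD³h_f)) = 6.63×10^-5
Q = -0.965·0.03388·ln(1.201×10^-4) = 0.2952 m³/s
Check: V = 1.49 m/s, Re = 2.98×10^5, f = 0.01631, h_f = 2.10 m ≈ 2.09 m ✓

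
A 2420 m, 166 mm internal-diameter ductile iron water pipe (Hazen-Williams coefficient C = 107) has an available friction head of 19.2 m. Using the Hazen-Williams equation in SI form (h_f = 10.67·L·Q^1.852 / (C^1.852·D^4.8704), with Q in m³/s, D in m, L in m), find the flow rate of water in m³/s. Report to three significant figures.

Rearranging: Q = [h_f·C^1.852·D^4.8704 / (10.67·L)]^(1/1.852)
Q = [19.2·107^1.852·0.166^4.8704 / (10.67·2420)]^0.540 = 0.01946 m³/s

Q ≈ 0.0195 m³/s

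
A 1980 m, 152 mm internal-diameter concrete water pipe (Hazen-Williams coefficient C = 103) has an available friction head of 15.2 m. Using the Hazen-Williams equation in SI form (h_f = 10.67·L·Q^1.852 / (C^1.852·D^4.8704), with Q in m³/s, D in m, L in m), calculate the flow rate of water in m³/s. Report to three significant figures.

Q ≈ 0.0146 m³/s

Rearranging: Q = [h_f·C^1.852·D^4.8704 / (10.67·L)]^(1/1.852)
Q = [15.2·103^1.852·0.152^4.8704 / (10.67·1980)]^0.540 = 0.01459 m³/s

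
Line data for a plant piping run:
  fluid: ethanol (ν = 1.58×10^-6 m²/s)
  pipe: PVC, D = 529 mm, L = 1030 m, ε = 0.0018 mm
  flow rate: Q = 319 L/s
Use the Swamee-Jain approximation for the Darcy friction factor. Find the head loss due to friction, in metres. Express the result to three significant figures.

h_f ≈ 2.76 m

V = 4Q/(πD²) = 4·0.319/(π·0.529²) = 1.451 m/s
Re = VD/ν = 1.451·0.529/1.58×10^-6 = 4.86×10^5 → turbulent
ε/D = 0.0018/529 = 3.40×10^-6
Swamee-Jain: f = 0.01321
h_f = f(L/D)V²/(2g) = 0.01321·(1030/0.529)·1.451²/(2·9.81) = 2.762 m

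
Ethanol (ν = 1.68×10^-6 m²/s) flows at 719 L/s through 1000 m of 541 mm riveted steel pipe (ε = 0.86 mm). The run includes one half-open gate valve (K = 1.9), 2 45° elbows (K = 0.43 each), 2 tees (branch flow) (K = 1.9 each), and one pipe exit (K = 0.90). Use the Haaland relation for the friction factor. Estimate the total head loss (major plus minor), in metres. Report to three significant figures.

V = 4Q/(πD²) = 3.128 m/s; V²/2g = 0.4986 m
Re = 1.01×10^6, ε/D = 0.00159 → f = 0.02229 (Haaland)
Major: h_f = f(L/D)·V²/2g = 0.02229·1848·0.4986 = 20.54 m
Minor: ΣK = 7.46; h_m = ΣK·V²/2g = 3.720 m
Total H_L = 20.54 + 3.720 = 24.26 m

H_L ≈ 24.3 m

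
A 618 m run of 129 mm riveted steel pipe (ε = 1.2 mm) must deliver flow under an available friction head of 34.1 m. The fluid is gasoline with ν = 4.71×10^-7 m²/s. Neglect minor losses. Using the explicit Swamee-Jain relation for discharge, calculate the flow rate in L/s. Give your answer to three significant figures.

Q ≈ 25.4 L/s

Swamee-Jain (Type II): Q = -0.965·√(gD⁵h_f/L)·ln[ε/(3.7D) + √(3.17ν²L/(gD³h_f))]
√(gD⁵h_f/L) = √(9.81·0.129⁵·34.1/618) = 0.004397
ε/(3.7D) = 0.00251; √(3.17ν²L/(gD³h_f)) = 2.46×10^-5
Q = -0.965·0.004397·ln(0.002539) = 0.02536 m³/s
Check: V = 1.94 m/s, Re = 5.31×10^5, f = 0.03719, h_f = 34.2 m ≈ 34.1 m ✓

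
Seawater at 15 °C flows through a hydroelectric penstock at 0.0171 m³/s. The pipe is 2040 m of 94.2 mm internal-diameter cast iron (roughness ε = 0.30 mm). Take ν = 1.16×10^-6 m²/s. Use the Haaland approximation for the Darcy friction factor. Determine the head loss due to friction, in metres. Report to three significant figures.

V = 4Q/(πD²) = 4·0.0171/(π·0.0942²) = 2.454 m/s
Re = VD/ν = 2.454·0.0942/1.16×10^-6 = 1.99×10^5 → turbulent
ε/D = 0.30/94.2 = 0.00318
Haaland: f = 0.02724
h_f = f(L/D)V²/(2g) = 0.02724·(2040/0.0942)·2.454²/(2·9.81) = 181.0 m

h_f ≈ 181 m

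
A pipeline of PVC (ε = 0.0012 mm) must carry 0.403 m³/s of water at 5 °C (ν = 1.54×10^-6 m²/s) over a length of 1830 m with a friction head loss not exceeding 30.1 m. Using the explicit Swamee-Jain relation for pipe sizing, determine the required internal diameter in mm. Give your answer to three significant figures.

D ≈ 401 mm

Swamee-Jain (Type III): D = 0.66·[ε^1.25·(LQ²/(gh_f))^4.75 + ν·Q^9.4·(L/(gh_f))^5.2]^0.04
LQ²/(gh_f) = 1.007; L/(gh_f) = 6.197
Term 1 = ε^1.25·(…)^4.75 = 4.10×10^-8; Term 2 = ν·Q^9.4·(…)^5.2 = 3.95×10^-6
D = 0.66·(4.10×10^-8 + 3.95×10^-6)^0.04 = 0.4014 m = 401 mm
Check: V = 3.18 m/s, Re = 8.30×10^5, f = 0.01205, h_f = 28.4 m ≈ 30.1 m ✓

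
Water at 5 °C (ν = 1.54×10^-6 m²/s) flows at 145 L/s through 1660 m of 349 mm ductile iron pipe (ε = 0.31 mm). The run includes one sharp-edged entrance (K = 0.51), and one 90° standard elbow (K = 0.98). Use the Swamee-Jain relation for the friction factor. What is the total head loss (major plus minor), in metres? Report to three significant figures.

V = 4Q/(πD²) = 1.516 m/s; V²/2g = 0.1171 m
Re = 3.44×10^5, ε/D = 8.88×10^-4 → f = 0.02014 (Swamee-Jain)
Major: h_f = f(L/D)·V²/2g = 0.02014·4756·0.1171 = 11.22 m
Minor: ΣK = 1.49; h_m = ΣK·V²/2g = 0.1745 m
Total H_L = 11.22 + 0.1745 = 11.39 m

H_L ≈ 11.4 m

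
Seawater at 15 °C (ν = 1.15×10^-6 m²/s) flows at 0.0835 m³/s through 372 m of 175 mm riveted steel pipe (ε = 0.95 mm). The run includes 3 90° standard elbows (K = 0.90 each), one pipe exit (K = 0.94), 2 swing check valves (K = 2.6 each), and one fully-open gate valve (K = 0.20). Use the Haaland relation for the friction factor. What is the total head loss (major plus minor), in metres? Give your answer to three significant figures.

V = 4Q/(πD²) = 3.472 m/s; V²/2g = 0.6142 m
Re = 5.28×10^5, ε/D = 0.00543 → f = 0.03136 (Haaland)
Major: h_f = f(L/D)·V²/2g = 0.03136·2126·0.6142 = 40.94 m
Minor: ΣK = 9.04; h_m = ΣK·V²/2g = 5.553 m
Total H_L = 40.94 + 5.553 = 46.50 m

H_L ≈ 46.5 m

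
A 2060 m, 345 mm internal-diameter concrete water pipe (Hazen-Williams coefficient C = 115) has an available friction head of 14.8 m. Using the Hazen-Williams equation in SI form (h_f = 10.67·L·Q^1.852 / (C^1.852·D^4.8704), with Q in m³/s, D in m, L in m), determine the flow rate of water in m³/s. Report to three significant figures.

Q ≈ 0.136 m³/s

Rearranging: Q = [h_f·C^1.852·D^4.8704 / (10.67·L)]^(1/1.852)
Q = [14.8·115^1.852·0.345^4.8704 / (10.67·2060)]^0.540 = 0.1357 m³/s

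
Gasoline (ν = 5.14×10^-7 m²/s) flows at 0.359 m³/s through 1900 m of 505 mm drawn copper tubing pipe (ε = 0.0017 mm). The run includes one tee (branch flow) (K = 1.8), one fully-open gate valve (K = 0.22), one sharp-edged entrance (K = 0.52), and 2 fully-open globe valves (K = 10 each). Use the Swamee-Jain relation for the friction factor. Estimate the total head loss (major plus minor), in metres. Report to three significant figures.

H_L ≈ 10.3 m

V = 4Q/(πD²) = 1.792 m/s; V²/2g = 0.1637 m
Re = 1.76×10^6, ε/D = 3.37×10^-6 → f = 0.01070 (Swamee-Jain)
Major: h_f = f(L/D)·V²/2g = 0.01070·3762·0.1637 = 6.590 m
Minor: ΣK = 22.5; h_m = ΣK·V²/2g = 3.691 m
Total H_L = 6.590 + 3.691 = 10.28 m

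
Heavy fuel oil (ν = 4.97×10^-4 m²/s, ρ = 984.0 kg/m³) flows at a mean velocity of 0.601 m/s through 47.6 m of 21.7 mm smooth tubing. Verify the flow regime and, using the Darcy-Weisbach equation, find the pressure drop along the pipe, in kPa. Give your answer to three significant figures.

Re = VD/ν = 0.601·0.02170/4.97×10^-4 = 26.2 → laminar (Re < 2300)
f = 64/Re = 2.439
h_f = f(L/D)V²/(2g) = 2.439·(47.6/0.02170)·0.601²/(2·9.81) = 98.49 m
Δp = ρg·h_f = 984.0·9.81·98.49 = 950.7 kPa

Δp ≈ 951 kPa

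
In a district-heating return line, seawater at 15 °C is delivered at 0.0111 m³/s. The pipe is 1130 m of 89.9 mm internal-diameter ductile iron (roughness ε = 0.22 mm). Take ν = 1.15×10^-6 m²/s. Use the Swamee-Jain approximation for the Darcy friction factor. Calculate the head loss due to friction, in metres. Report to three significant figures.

V = 4Q/(πD²) = 4·0.0111/(π·0.0899²) = 1.749 m/s
Re = VD/ν = 1.749·0.0899/1.15×10^-6 = 1.37×10^5 → turbulent
ε/D = 0.22/89.9 = 0.00245
Swamee-Jain: f = 0.02605
h_f = f(L/D)V²/(2g) = 0.02605·(1130/0.0899)·1.749²/(2·9.81) = 51.04 m

h_f ≈ 51.0 m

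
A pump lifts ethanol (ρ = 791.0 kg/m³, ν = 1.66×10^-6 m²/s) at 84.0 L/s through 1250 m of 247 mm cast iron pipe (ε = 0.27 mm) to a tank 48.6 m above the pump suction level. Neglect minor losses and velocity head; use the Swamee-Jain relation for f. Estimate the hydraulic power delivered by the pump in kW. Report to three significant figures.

P_hyd ≈ 42.7 kW

V = 4Q/(πD²) = 1.753 m/s; Re = 2.61×10^5; ε/D = 0.00109; f = 0.02126
h_f = f(L/D)V²/2g = 16.85 m
Total head H = z + h_f = 48.6 + 16.85 = 65.45 m
P_hyd = ρgQH = 791.0·9.81·0.0840·65.45 = 42.66 kW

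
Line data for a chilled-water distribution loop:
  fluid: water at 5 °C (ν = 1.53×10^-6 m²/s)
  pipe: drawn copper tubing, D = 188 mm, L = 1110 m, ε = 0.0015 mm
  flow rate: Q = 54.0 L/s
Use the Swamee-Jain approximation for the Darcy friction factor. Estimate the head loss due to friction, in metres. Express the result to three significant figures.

h_f ≈ 17.2 m

V = 4Q/(πD²) = 4·0.0540/(π·0.188²) = 1.945 m/s
Re = VD/ν = 1.945·0.188/1.53×10^-6 = 2.39×10^5 → turbulent
ε/D = 0.0015/188 = 7.98×10^-6
Swamee-Jain: f = 0.01509
h_f = f(L/D)V²/(2g) = 0.01509·(1110/0.188)·1.945²/(2·9.81) = 17.18 m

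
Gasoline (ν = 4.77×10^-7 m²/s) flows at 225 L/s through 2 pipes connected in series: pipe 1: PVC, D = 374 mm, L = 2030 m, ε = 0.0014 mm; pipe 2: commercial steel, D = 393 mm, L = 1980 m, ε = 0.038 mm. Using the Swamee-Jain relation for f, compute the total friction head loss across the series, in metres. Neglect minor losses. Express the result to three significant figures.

Pipe 1: V = 2.048 m/s, Re = 1.61×10^6, ε/D = 3.74×10^-6, f = 0.01086, h_1 = f(L/D)V²/2g = 12.60 m
Pipe 2: V = 1.855 m/s, Re = 1.53×10^6, ε/D = 9.67×10^-5, f = 0.01303, h_2 = f(L/D)V²/2g = 11.52 m
Series → Q common, losses add: H = Σh = 24.12 m

H ≈ 24.1 m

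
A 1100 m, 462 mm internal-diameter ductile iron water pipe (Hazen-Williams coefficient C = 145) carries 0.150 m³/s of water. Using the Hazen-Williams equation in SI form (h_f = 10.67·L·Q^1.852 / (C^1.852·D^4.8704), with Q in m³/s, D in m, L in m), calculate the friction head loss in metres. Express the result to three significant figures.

h_f ≈ 1.49 m

h_f = 10.67·1100·0.150^1.852 / (145^1.852·0.462^4.8704) = 1.493 m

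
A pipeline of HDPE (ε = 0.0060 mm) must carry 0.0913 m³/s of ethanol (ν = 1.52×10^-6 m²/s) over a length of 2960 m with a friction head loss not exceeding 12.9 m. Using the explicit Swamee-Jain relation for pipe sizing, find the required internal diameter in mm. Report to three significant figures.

D ≈ 303 mm

Swamee-Jain (Type III): D = 0.66·[ε^1.25·(LQ²/(gh_f))^4.75 + ν·Q^9.4·(L/(gh_f))^5.2]^0.04
LQ²/(gh_f) = 0.1950; L/(gh_f) = 23.39
Term 1 = ε^1.25·(…)^4.75 = 1.26×10^-10; Term 2 = ν·Q^9.4·(…)^5.2 = 3.38×10^-9
D = 0.66·(1.26×10^-10 + 3.38×10^-9)^0.04 = 0.3029 m = 303 mm
Check: V = 1.27 m/s, Re = 2.52×10^5, f = 0.01506, h_f = 12.0 m ≈ 12.9 m ✓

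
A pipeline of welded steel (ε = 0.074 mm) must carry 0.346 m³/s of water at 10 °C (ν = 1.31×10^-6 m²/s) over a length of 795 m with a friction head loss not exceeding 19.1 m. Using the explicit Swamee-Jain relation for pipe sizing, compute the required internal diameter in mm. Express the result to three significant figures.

D ≈ 366 mm

Swamee-Jain (Type III): D = 0.66·[ε^1.25·(LQ²/(gh_f))^4.75 + ν·Q^9.4·(L/(gh_f))^5.2]^0.04
LQ²/(gh_f) = 0.5079; L/(gh_f) = 4.243
Term 1 = ε^1.25·(…)^4.75 = 2.75×10^-7; Term 2 = ν·Q^9.4·(…)^5.2 = 1.12×10^-7
D = 0.66·(2.75×10^-7 + 1.12×10^-7)^0.04 = 0.3656 m = 366 mm
Check: V = 3.30 m/s, Re = 9.20×10^5, f = 0.01487, h_f = 17.9 m ≈ 19.1 m ✓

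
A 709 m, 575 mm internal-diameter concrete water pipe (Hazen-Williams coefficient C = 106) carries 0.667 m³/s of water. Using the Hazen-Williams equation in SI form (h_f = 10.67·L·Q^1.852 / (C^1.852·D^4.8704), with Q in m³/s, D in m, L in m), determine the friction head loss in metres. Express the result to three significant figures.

h_f ≈ 9.39 m

h_f = 10.67·709·0.667^1.852 / (106^1.852·0.575^4.8704) = 9.392 m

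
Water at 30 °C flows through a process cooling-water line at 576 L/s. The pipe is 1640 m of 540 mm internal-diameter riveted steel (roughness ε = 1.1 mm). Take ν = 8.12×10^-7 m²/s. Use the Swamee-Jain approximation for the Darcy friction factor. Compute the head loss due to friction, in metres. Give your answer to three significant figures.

h_f ≈ 23.2 m

V = 4Q/(πD²) = 4·0.576/(π·0.540²) = 2.515 m/s
Re = VD/ν = 2.515·0.540/8.12×10^-7 = 1.67×10^6 → turbulent
ε/D = 1.1/540 = 0.00204
Swamee-Jain: f = 0.02370
h_f = f(L/D)V²/(2g) = 0.02370·(1640/0.540)·2.515²/(2·9.81) = 23.20 m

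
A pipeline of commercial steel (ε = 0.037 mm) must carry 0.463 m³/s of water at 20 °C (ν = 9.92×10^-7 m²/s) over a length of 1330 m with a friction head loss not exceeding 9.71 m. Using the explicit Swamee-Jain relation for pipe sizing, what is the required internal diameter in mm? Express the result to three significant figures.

D ≈ 504 mm

Swamee-Jain (Type III): D = 0.66·[ε^1.25·(LQ²/(gh_f))^4.75 + ν·Q^9.4·(L/(gh_f))^5.2]^0.04
LQ²/(gh_f) = 2.993; L/(gh_f) = 13.96
Term 1 = ε^1.25·(…)^4.75 = 5.27×10^-4; Term 2 = ν·Q^9.4·(…)^5.2 = 6.41×10^-4
D = 0.66·(5.27×10^-4 + 6.41×10^-4)^0.04 = 0.5038 m = 504 mm
Check: V = 2.32 m/s, Re = 1.18×10^6, f = 0.01290, h_f = 9.36 m ≈ 9.71 m ✓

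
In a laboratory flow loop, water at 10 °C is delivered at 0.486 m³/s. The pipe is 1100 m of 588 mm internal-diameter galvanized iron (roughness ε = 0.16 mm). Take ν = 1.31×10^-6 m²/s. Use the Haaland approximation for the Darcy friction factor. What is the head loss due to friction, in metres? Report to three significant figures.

h_f ≈ 4.73 m

V = 4Q/(πD²) = 4·0.486/(π·0.588²) = 1.790 m/s
Re = VD/ν = 1.790·0.588/1.31×10^-6 = 8.03×10^5 → turbulent
ε/D = 0.16/588 = 2.72×10^-4
Haaland: f = 0.01549
h_f = f(L/D)V²/(2g) = 0.01549·(1100/0.588)·1.790²/(2·9.81) = 4.732 m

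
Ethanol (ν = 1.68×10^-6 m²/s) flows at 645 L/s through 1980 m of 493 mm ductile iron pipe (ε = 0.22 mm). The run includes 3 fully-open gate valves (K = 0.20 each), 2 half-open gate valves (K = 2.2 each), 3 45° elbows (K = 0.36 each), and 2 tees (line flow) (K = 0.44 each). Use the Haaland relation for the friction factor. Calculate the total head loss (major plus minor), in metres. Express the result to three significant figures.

H_L ≈ 43.3 m

V = 4Q/(πD²) = 3.379 m/s; V²/2g = 0.5819 m
Re = 9.92×10^5, ε/D = 4.46×10^-4 → f = 0.01680 (Haaland)
Major: h_f = f(L/D)·V²/2g = 0.01680·4016·0.5819 = 39.25 m
Minor: ΣK = 6.96; h_m = ΣK·V²/2g = 4.050 m
Total H_L = 39.25 + 4.050 = 43.30 m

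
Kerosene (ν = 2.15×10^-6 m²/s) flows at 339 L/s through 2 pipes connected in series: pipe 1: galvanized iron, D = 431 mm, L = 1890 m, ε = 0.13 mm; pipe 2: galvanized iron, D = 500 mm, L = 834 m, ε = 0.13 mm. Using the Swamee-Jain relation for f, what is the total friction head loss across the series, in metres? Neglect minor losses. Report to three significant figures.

Pipe 1: V = 2.324 m/s, Re = 4.66×10^5, ε/D = 3.02×10^-4, f = 0.01647, h_1 = f(L/D)V²/2g = 19.87 m
Pipe 2: V = 1.727 m/s, Re = 4.02×10^5, ε/D = 2.60×10^-4, f = 0.01633, h_2 = f(L/D)V²/2g = 4.138 m
Series → Q common, losses add: H = Σh = 24.01 m

H ≈ 24.0 m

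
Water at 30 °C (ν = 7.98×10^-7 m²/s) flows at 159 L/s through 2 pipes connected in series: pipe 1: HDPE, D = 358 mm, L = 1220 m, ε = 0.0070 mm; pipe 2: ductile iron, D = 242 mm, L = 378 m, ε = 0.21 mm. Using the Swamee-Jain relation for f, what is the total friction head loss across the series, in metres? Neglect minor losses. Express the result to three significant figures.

Pipe 1: V = 1.580 m/s, Re = 7.09×10^5, ε/D = 1.96×10^-5, f = 0.01269, h_1 = f(L/D)V²/2g = 5.500 m
Pipe 2: V = 3.457 m/s, Re = 1.05×10^6, ε/D = 8.68×10^-4, f = 0.01939, h_2 = f(L/D)V²/2g = 18.44 m
Series → Q common, losses add: H = Σh = 23.94 m

H ≈ 23.9 m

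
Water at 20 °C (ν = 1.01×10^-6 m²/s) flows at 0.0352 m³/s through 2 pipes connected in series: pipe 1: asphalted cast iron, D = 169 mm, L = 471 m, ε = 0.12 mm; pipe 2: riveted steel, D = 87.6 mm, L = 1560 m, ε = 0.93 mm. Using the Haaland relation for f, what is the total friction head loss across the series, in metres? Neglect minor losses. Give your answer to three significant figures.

H ≈ 1210 m

Pipe 1: V = 1.569 m/s, Re = 2.63×10^5, ε/D = 7.10×10^-4, f = 0.01934, h_1 = f(L/D)V²/2g = 6.764 m
Pipe 2: V = 5.840 m/s, Re = 5.07×10^5, ε/D = 0.0106, f = 0.03887, h_2 = f(L/D)V²/2g = 1203 m
Series → Q common, losses add: H = Σh = 1210 m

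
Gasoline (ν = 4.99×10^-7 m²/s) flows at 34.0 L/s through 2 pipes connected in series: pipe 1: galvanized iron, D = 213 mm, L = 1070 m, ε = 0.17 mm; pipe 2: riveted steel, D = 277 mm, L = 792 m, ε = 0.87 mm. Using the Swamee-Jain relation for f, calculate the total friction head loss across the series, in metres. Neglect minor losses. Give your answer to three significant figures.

H ≈ 5.82 m

Pipe 1: V = 0.9542 m/s, Re = 4.07×10^5, ε/D = 7.98×10^-4, f = 0.01958, h_1 = f(L/D)V²/2g = 4.564 m
Pipe 2: V = 0.5642 m/s, Re = 3.13×10^5, ε/D = 0.00314, f = 0.02707, h_2 = f(L/D)V²/2g = 1.256 m
Series → Q common, losses add: H = Σh = 5.819 m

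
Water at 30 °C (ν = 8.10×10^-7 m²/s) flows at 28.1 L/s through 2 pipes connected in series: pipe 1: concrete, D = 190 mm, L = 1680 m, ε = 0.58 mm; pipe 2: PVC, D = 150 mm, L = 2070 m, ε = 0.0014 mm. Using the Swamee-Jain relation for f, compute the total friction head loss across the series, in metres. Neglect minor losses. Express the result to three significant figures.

Pipe 1: V = 0.9911 m/s, Re = 2.32×10^5, ε/D = 0.00305, f = 0.02703, h_1 = f(L/D)V²/2g = 11.97 m
Pipe 2: V = 1.590 m/s, Re = 2.94×10^5, ε/D = 9.33×10^-6, f = 0.01453, h_2 = f(L/D)V²/2g = 25.85 m
Series → Q common, losses add: H = Σh = 37.81 m

H ≈ 37.8 m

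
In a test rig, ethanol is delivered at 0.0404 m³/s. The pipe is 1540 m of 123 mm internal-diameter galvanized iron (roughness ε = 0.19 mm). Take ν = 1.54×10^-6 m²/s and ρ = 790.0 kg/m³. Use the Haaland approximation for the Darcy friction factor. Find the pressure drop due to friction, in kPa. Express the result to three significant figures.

Δp ≈ 1290 kPa

V = 4Q/(πD²) = 4·0.0404/(π·0.123²) = 3.400 m/s
Re = VD/ν = 3.400·0.123/1.54×10^-6 = 2.72×10^5 → turbulent
ε/D = 0.19/123 = 0.00154
Haaland: f = 0.02263
h_f = f(L/D)V²/(2g) = 0.02263·(1540/0.123)·3.400²/(2·9.81) = 167.0 m
Δp = ρg·h_f = 790.0·9.81·167.0 = 1294 kPa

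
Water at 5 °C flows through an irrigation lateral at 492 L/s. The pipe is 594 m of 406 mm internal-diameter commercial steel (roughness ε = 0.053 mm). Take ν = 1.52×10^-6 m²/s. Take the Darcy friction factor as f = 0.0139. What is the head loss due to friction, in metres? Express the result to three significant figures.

h_f ≈ 15.0 m

V = 4Q/(πD²) = 4·0.492/(π·0.406²) = 3.800 m/s
h_f = f(L/D)V²/(2g) = 0.01390·(594/0.406)·3.800²/(2·9.81) = 14.97 m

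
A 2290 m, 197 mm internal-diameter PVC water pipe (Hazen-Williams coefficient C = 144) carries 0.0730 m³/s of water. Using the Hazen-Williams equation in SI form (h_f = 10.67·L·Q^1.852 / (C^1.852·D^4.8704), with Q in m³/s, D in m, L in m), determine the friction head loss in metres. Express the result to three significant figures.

h_f = 10.67·2290·0.0730^1.852 / (144^1.852·0.197^4.8704) = 52.70 m

h_f ≈ 52.7 m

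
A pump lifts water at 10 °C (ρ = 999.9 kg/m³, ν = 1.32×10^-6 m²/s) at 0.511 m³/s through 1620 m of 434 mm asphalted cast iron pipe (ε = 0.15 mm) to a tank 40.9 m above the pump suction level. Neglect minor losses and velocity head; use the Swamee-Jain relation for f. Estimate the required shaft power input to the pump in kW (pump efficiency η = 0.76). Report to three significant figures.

P_shaft ≈ 510 kW

V = 4Q/(πD²) = 3.454 m/s; Re = 1.14×10^6; ε/D = 3.46×10^-4; f = 0.01607
h_f = f(L/D)V²/2g = 36.49 m
Total head H = z + h_f = 40.9 + 36.49 = 77.39 m
P_hyd = ρgQH = 999.9·9.81·0.511·77.39 = 387.9 kW
P_shaft = P_hyd/η = 387.9/0.76 = 510.4 kW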